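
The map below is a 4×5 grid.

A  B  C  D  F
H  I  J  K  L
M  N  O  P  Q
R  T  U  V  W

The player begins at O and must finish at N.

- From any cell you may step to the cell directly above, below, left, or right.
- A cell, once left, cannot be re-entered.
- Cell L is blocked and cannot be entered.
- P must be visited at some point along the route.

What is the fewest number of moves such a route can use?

5

Any route passes through P somewhere between O and N. Summing Manhattan distances along the two legs (O → P → N) gives a lower bound of 1 + 2 = 3 moves.
The shortest route satisfying every rule uses 5 moves: O → P → K → J → I → N.
The no-revisit rule (legs can't share cells) pushes the minimum above the 3-move bound; an exhaustive check rules out every length from 3 to 4, leaving 5 as the minimum.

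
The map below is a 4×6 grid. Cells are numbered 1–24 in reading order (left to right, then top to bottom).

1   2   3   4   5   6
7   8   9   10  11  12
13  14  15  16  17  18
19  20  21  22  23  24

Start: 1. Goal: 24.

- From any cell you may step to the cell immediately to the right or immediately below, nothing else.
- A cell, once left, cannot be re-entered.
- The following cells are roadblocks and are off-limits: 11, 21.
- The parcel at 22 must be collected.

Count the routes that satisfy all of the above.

A right/down-only route from 1 to 24 makes exactly 3 down-moves and 5 right-moves in some order.
With no other constraints that would be C(8,3) = 56 routes.
Split at 22 and multiply the segment counts (each segment already excludes blocked cells): 1→22: 10; 22→24: 1; product = 10.
That gives 10 routes.

10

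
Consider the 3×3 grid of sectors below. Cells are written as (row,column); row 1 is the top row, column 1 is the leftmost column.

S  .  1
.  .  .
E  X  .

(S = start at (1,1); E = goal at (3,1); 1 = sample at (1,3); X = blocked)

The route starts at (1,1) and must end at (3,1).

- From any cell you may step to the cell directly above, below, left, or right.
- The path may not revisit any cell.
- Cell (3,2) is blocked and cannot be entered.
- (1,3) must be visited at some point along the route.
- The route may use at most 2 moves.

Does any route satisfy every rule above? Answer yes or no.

no

Even ignoring the no-revisit rule, getting from (1,1) to (3,1) via (1,3) needs at least 2 + 4 = 6 moves (Manhattan distance per leg), which exceeds the 2-move limit.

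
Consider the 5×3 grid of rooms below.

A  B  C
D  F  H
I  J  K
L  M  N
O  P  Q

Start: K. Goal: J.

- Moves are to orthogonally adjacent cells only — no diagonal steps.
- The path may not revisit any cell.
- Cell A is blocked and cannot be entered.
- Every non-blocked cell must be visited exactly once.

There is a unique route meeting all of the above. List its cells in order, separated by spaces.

Need to visit all 14 open cells exactly once, starting at K and ending at J.
Route from K: up 2 to C, left 1 to B, down 1 to F, left 1 to D, down 3 to O, right 2 to Q, up 1 to N, left 1 to M, up 1 to J — 13 moves in all.
Check: all 14 open cells covered.

K H C B F D I L O P Q N M J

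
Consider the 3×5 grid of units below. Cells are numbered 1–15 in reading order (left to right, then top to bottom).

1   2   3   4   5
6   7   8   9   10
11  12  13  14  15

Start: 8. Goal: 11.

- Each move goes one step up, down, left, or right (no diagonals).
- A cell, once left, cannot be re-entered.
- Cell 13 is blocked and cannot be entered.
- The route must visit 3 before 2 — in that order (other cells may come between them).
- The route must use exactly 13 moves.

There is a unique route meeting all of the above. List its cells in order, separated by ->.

The waypoints must appear in the order 3, 2, with no cell reused.
Route from 8: right 1 to 9, down 1 to 14, right 1 to 15, up 2 to 5, left 4 to 1, down 1 to 6, right 1 to 7, down 1 to 12, left 1 to 11 — 13 moves in all.
Check: order respected (3 at step 7, 2 at step 8); 13 moves as required.

8 -> 9 -> 14 -> 15 -> 10 -> 5 -> 4 -> 3 -> 2 -> 1 -> 6 -> 7 -> 12 -> 11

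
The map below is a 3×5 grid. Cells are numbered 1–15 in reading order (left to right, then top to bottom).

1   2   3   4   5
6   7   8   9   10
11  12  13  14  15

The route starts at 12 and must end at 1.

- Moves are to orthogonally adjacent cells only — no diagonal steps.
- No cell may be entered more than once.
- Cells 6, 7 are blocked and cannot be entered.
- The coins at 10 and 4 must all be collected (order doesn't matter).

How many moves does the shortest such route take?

Any route passes through 10 and 4 in some order between 12 and 1. Summing Manhattan distances along each leg and taking the cheapest ordering (12 → 10 → 4 → 1) gives a lower bound of 4 + 2 + 3 = 9 moves.
A route of 9 moves achieves this: 12 → 13 → 8 → 9 → 10 → 5 → 4 → 3 → 2 → 1.
Since 9 matches the lower bound, it is optimal.

9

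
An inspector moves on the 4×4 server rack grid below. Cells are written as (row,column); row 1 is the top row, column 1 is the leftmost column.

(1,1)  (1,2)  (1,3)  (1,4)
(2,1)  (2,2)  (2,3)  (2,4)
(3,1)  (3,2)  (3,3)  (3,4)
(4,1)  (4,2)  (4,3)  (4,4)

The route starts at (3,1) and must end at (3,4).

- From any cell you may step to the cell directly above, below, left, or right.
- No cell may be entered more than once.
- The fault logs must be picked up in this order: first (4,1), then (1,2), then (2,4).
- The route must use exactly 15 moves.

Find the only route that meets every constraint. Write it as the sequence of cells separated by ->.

The waypoints must appear in the order (4,1), (1,2), (2,4), with no cell reused.
Route from (3,1): down to (4,1), right to (4,2), 2× up (reaching (2,2)), left to (2,1), up to (1,1), 3× right (reaching (1,4)), down to (2,4), left to (2,3), 2× down (reaching (4,3)), right to (4,4), up to (3,4) — 15 moves in all.
Check: order respected ((4,1) at step 1, (1,2) at step 7, (2,4) at step 10); 15 moves as required.

(3,1) -> (4,1) -> (4,2) -> (3,2) -> (2,2) -> (2,1) -> (1,1) -> (1,2) -> (1,3) -> (1,4) -> (2,4) -> (2,3) -> (3,3) -> (4,3) -> (4,4) -> (3,4)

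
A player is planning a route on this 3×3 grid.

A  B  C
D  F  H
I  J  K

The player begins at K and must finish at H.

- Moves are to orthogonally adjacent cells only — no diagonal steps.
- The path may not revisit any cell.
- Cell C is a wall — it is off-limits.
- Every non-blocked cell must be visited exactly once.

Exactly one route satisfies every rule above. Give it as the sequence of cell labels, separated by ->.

K -> J -> I -> D -> A -> B -> F -> H

Need to visit all 8 open cells exactly once, starting at K and ending at H.
Route from K: 2× left (reaching I), 2× up (reaching A), right to B, down to F, right to H — 7 moves in all.
Check: all 8 open cells covered.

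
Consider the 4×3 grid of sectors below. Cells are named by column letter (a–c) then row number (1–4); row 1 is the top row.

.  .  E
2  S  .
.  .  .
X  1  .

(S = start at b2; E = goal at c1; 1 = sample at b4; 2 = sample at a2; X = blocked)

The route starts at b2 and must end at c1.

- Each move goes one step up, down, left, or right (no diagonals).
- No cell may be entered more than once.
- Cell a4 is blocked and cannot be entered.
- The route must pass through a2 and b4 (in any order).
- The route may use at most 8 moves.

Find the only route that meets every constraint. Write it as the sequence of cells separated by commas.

Any route must reach a2 and b4 and still end at c1 within 8 moves, so the order of the required stops is forced.
Route from b2: left to a2, down to a3, right to b3, down to b4, right to c4, 3× up (reaching c1) — 8 moves in all.
Check: all required cells visited; 8 ≤ 8 moves.

b2, a2, a3, b3, b4, c4, c3, c2, c1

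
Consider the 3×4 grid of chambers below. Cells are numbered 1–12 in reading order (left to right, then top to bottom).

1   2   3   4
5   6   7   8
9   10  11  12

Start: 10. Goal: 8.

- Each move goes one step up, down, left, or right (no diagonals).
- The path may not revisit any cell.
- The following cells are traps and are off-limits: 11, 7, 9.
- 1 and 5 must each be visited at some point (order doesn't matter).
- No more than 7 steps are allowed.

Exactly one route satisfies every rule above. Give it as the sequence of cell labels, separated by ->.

10 -> 6 -> 5 -> 1 -> 2 -> 3 -> 4 -> 8

The budget equals the shortest possible length, so every move has to be on a shortest route through the required cells.
Route from 10: up 1 to 6, left 1 to 5, up 1 to 1, right 3 to 4, down 1 to 8 — 7 moves in all.
Check: all required cells visited; 7 ≤ 7 moves.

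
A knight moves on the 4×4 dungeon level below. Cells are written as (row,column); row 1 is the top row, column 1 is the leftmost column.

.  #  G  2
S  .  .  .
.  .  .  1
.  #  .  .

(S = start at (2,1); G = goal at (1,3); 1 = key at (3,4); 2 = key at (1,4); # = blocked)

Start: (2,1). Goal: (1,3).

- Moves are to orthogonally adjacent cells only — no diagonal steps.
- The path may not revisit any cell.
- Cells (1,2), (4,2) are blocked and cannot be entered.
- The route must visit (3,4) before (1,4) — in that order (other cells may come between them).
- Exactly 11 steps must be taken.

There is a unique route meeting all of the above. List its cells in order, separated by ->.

(2,1) -> (3,1) -> (3,2) -> (2,2) -> (2,3) -> (3,3) -> (4,3) -> (4,4) -> (3,4) -> (2,4) -> (1,4) -> (1,3)

The waypoints must appear in the order (3,4), (1,4), with no cell reused.
Route from (2,1): down to (3,1), right to (3,2), up to (2,2), right to (2,3), 2× down (reaching (4,3)), right to (4,4), 3× up (reaching (1,4)), left to (1,3) — 11 moves in all.
Check: order respected (1 at step 8, 2 at step 10); 11 moves as required.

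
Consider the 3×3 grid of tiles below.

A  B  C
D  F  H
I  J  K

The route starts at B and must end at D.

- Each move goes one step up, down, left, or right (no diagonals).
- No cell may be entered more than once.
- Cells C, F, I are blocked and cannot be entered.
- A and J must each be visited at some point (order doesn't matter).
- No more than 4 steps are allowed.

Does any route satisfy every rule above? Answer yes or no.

The blocked cells wall J off from B completely — no sequence of moves reaches it at all, so no route can satisfy the rules.

no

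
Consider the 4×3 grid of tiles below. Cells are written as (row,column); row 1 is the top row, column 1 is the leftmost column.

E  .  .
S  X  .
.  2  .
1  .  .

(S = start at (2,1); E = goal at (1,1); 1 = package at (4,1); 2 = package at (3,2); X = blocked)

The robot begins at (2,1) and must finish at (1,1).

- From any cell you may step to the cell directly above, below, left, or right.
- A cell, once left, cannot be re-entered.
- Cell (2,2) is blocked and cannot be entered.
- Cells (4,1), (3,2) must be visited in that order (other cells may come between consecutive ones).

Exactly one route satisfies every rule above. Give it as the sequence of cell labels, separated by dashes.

(2,1) - (3,1) - (4,1) - (4,2) - (3,2) - (3,3) - (2,3) - (1,3) - (1,2) - (1,1)

The waypoints must appear in the order (4,1), (3,2), with no cell reused.
Route from (2,1): down 2 to (4,1), right 1 to (4,2), up 1 to (3,2), right 1 to (3,3), up 2 to (1,3), left 2 to (1,1) — 9 moves in all.
Check: order respected (1 at step 2, 2 at step 4).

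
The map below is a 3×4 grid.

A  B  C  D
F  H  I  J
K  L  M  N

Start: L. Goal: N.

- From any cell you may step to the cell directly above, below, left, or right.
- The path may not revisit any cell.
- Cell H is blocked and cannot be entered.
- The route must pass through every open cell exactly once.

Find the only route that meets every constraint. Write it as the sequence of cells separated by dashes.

Need to visit all 11 open cells exactly once, starting at L and ending at N.
Cell F has only two open neighbours (A and K), so the path must pass straight through it: one of those is the cell it's entered from and the other is where it exits.
Route from L: left 1 to K, up 2 to A, right 3 to D, down 1 to J, left 1 to I, down 1 to M, right 1 to N — 10 moves in all.
Check: all 11 open cells covered.

L - K - F - A - B - C - D - J - I - M - N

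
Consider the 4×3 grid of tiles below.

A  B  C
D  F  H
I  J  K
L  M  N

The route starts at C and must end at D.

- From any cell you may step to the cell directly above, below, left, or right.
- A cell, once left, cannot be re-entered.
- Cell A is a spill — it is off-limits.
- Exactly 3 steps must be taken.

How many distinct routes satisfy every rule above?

2

Need simple routes of exactly 3 moves from C to D (Manhattan distance 3, so 0 moves are spent on a detour and 0 undoing it).
Enumerating: C H F D | C B F D.
That gives 2 routes.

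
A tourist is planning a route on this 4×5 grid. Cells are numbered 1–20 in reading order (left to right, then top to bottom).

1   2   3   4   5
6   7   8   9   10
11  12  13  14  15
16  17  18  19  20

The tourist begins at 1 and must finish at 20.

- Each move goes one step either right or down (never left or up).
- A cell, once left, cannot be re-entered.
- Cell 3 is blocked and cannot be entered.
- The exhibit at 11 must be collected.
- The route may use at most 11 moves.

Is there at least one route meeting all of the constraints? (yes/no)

One route that works: 1 → 6 → 11 → 16 → 17 → 18 → 19 → 20.

yes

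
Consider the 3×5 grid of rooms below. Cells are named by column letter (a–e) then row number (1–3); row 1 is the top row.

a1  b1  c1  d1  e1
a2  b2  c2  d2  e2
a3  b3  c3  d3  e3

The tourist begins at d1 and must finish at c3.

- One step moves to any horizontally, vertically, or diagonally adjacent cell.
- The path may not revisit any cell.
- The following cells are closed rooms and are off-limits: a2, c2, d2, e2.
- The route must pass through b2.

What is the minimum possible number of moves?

3

Any route passes through b2 somewhere between d1 and c3. Summing Chebyshev distances along the two legs (d1 → b2 → c3) gives a lower bound of 2 + 1 = 3 moves.
A route of 3 moves achieves this: d1 → c1 → b2 → c3.
Since 3 matches the lower bound, it is optimal.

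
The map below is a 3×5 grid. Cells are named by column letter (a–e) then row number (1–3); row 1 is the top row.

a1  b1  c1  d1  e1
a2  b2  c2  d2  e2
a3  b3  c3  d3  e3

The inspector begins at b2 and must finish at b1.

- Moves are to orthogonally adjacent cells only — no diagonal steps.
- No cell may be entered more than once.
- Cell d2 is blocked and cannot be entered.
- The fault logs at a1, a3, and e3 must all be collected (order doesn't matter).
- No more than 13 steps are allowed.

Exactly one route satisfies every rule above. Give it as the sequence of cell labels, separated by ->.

The 13-move cap with required stops at a1, a3, e3 leaves no slack for detours.
Route from b2: right 1 to c2, up 1 to c1, right 2 to e1, down 2 to e3, left 4 to a3, up 2 to a1, right 1 to b1 — 13 moves in all.
Check: all required cells visited; 13 ≤ 13 moves.

b2 -> c2 -> c1 -> d1 -> e1 -> e2 -> e3 -> d3 -> c3 -> b3 -> a3 -> a2 -> a1 -> b1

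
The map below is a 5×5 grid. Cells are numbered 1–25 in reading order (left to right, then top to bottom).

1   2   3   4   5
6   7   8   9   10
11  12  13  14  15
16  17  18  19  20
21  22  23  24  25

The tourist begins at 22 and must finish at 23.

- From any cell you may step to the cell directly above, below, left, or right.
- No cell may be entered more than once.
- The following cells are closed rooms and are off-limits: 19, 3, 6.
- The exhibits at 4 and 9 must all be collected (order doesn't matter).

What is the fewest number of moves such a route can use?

Any route passes through 4 and 9 in some order between 22 and 23. Summing Manhattan distances along each leg and taking the cheapest ordering (22 → 9 → 4 → 23) gives a lower bound of 5 + 1 + 5 = 11 moves.
The shortest route satisfying every rule uses 13 moves: 22 → 17 → 12 → 7 → 8 → 9 → 4 → 5 → 10 → 15 → 20 → 25 → 24 → 23.
The no-revisit rule (legs can't share cells) pushes the minimum above the 11-move bound; an exhaustive check rules out every length from 11 to 12, leaving 13 as the minimum.

13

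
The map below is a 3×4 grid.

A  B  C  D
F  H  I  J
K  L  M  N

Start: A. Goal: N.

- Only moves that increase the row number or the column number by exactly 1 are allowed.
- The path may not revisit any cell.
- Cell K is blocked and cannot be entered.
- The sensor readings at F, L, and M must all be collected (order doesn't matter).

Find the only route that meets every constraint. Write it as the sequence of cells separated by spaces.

Moves only go right or down, so the column and row indices never decrease.
Route from A: down to F, right to H, down to L, 2× right (reaching N) — 5 moves in all.
Check: all required cells visited.

A F H L M N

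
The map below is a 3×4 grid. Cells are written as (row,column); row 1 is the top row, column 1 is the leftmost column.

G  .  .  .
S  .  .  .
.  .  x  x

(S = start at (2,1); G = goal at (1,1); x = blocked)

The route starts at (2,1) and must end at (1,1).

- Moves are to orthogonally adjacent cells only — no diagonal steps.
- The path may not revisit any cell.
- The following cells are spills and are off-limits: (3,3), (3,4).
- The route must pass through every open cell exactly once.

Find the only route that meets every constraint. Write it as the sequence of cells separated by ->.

Need to visit all 10 open cells exactly once, starting at (2,1) and ending at (1,1).
Cell (2,4) has only two open neighbours ((1,4) and (2,3)), so the path must pass straight through it: one of those is the cell it's entered from and the other is where it exits.
Route from (2,1): down to (3,1), right to (3,2), up to (2,2), 2× right (reaching (2,4)), up to (1,4), 3× left (reaching (1,1)) — 9 moves in all.
Check: all 10 open cells covered.

(2,1) -> (3,1) -> (3,2) -> (2,2) -> (2,3) -> (2,4) -> (1,4) -> (1,3) -> (1,2) -> (1,1)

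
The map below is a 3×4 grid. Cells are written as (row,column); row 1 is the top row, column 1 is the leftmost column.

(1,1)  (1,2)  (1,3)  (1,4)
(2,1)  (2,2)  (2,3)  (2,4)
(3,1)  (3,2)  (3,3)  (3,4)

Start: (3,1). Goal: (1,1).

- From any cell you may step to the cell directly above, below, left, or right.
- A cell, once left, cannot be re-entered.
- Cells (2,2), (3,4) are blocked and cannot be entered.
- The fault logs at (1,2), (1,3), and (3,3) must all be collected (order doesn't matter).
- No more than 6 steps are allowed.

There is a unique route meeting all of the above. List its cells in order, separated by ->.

The budget equals the shortest possible length, so every move has to be on a shortest route through the required cells.
Route from (3,1): 2× right (reaching (3,3)), 2× up (reaching (1,3)), 2× left (reaching (1,1)) — 6 moves in all.
Check: all required cells visited; 6 ≤ 6 moves.

(3,1) -> (3,2) -> (3,3) -> (2,3) -> (1,3) -> (1,2) -> (1,1)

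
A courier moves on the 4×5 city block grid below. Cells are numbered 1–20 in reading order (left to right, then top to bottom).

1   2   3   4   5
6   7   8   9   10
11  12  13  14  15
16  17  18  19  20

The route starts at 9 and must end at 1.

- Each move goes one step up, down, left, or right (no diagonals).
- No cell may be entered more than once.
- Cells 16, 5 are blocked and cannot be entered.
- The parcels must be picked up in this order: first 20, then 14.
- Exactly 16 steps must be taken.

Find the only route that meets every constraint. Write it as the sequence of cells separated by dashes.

The waypoints must appear in the order 20, 14, with no cell reused.
Route from 9: right 1 to 10, down 2 to 20, left 1 to 19, up 1 to 14, left 1 to 13, down 1 to 18, left 1 to 17, up 1 to 12, left 1 to 11, up 1 to 6, right 2 to 8, up 1 to 3, left 2 to 1 — 16 moves in all.
Check: order respected (20 at step 3, 14 at step 5); 16 moves as required.

9 - 10 - 15 - 20 - 19 - 14 - 13 - 18 - 17 - 12 - 11 - 6 - 7 - 8 - 3 - 2 - 1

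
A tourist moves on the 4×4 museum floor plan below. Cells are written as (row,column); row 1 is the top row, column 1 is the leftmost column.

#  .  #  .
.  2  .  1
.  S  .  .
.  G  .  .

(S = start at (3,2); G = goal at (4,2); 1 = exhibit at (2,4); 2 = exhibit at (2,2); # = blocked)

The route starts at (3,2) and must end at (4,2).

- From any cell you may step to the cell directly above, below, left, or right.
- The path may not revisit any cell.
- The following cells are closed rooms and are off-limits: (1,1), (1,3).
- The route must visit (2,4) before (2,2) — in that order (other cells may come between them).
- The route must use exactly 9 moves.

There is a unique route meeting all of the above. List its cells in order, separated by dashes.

(3,2) - (3,3) - (3,4) - (2,4) - (2,3) - (2,2) - (2,1) - (3,1) - (4,1) - (4,2)

The waypoints must appear in the order (2,4), (2,2), with no cell reused.
Route from (3,2): right 2 to (3,4), up 1 to (2,4), left 3 to (2,1), down 2 to (4,1), right 1 to (4,2) — 9 moves in all.
Check: order respected (1 at step 3, 2 at step 5); 9 moves as required.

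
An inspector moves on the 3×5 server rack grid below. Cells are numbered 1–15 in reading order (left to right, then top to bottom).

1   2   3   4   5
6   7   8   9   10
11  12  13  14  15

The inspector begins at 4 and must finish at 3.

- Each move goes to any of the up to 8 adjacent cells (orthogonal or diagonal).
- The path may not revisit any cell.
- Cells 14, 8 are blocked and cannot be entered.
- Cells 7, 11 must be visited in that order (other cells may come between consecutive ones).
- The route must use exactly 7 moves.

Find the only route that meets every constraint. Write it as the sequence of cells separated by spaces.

The waypoints must appear in the order 7, 11, with no cell reused.
Route from 4: down 1 to 9, down-left 1 to 13, up-left 1 to 7, down-left 1 to 11, up 1 to 6, up-right 1 to 2, right 1 to 3 — 7 moves in all.
Check: order respected (7 at step 3, 11 at step 4); 7 moves as required.

4 9 13 7 11 6 2 3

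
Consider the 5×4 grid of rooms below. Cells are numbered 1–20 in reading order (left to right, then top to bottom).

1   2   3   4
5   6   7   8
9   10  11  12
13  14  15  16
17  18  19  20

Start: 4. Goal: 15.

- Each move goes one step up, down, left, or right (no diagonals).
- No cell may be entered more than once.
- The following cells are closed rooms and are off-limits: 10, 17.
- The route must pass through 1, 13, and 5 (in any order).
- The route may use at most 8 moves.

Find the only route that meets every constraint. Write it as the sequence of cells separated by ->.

4 -> 3 -> 2 -> 1 -> 5 -> 9 -> 13 -> 14 -> 15

Any route must reach 1, 13, and 5 and still end at 15 within 8 moves, so the order of the required stops is forced.
Route from 4: 3× left (reaching 1), 3× down (reaching 13), 2× right (reaching 15) — 8 moves in all.
Check: all required cells visited; 8 ≤ 8 moves.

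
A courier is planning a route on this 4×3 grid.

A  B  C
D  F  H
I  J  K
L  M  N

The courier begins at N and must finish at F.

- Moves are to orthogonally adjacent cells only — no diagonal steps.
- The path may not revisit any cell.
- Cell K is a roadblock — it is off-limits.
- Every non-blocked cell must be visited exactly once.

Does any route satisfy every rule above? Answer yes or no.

Colour the cells like a checkerboard: each orthogonal step flips colour, so a Hamiltonian route alternates colours. Here there are 5 cells of one colour and 6 of the other, with start on the opposite colour to the goal — the counts and endpoints can't be arranged into an alternating sequence of length 11, so no Hamiltonian route exists.

no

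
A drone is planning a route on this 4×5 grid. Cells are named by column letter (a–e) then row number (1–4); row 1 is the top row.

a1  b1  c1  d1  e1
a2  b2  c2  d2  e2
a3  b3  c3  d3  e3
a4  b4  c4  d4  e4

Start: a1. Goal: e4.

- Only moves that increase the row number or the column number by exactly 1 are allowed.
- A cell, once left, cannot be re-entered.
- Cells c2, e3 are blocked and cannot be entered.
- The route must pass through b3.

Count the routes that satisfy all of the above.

9

A right/down-only route from a1 to e4 makes exactly 3 down-moves and 4 right-moves in some order.
With no other constraints that would be C(7,3) = 35 routes.
Split at b3 and multiply the segment counts (each segment already excludes blocked cells): a1→b3: 3; b3→e4: 3; product = 9.
That gives 9 routes.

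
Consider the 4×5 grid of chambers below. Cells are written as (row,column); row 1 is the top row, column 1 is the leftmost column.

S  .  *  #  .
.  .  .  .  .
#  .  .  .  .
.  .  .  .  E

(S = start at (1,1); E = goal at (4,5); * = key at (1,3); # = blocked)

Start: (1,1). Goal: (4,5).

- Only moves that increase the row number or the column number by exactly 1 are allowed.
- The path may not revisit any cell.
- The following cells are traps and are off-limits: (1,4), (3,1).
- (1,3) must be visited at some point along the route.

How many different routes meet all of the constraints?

A right/down-only route from (1,1) to (4,5) makes exactly 3 down-moves and 4 right-moves in some order.
With no other constraints that would be C(7,3) = 35 routes.
Split at (1,3) and multiply the segment counts (each segment already excludes blocked cells): (1,1)→(1,3): 1; (1,3)→(4,5): 6; product = 6.
That gives 6 routes.

6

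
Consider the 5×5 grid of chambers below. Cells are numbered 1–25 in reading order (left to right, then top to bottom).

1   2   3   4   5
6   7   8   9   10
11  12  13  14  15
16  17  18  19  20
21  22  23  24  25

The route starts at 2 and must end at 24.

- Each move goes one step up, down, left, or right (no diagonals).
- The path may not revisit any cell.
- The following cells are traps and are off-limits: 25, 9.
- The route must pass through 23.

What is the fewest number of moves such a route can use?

6

Any route passes through 23 somewhere between 2 and 24. Summing Manhattan distances along the two legs (2 → 23 → 24) gives a lower bound of 5 + 1 = 6 moves.
A route of 6 moves achieves this: 2 → 7 → 12 → 17 → 22 → 23 → 24.
Since 6 matches the lower bound, it is optimal.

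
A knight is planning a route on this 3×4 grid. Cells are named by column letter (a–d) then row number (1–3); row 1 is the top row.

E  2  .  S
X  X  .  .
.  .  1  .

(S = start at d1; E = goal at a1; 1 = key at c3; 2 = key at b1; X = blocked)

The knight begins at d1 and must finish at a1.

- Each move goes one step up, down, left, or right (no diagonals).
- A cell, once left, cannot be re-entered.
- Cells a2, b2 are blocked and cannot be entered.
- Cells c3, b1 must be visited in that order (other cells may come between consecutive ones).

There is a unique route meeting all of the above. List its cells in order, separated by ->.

The waypoints must appear in the order c3, b1, with no cell reused.
Route from d1: down 2 to d3, left 1 to c3, up 2 to c1, left 2 to a1 — 7 moves in all.
Check: order respected (1 at step 3, 2 at step 6).

d1 -> d2 -> d3 -> c3 -> c2 -> c1 -> b1 -> a1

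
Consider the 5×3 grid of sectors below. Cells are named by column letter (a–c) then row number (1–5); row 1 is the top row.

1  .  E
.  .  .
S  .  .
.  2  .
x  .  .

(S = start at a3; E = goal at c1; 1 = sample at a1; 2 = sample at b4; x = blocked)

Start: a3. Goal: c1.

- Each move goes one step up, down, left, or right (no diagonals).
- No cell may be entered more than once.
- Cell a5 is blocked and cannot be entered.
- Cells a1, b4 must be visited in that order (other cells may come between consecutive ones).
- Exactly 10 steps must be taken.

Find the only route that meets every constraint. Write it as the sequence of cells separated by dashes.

The waypoints must appear in the order a1, b4, with no cell reused.
Route from a3: 2× up (reaching a1), right to b1, 3× down (reaching b4), right to c4, 3× up (reaching c1) — 10 moves in all.
Check: order respected (1 at step 2, 2 at step 6); 10 moves as required.

a3 - a2 - a1 - b1 - b2 - b3 - b4 - c4 - c3 - c2 - c1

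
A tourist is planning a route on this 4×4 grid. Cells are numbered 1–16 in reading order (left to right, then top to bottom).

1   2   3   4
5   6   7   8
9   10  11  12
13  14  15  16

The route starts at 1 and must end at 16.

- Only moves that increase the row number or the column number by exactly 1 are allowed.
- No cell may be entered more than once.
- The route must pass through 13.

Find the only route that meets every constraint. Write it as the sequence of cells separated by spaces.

1 5 9 13 14 15 16

Moves only go right or down, so the column and row indices never decrease.
Route from 1: down 3 to 13, right 3 to 16 — 6 moves in all.
Check: all required cells visited.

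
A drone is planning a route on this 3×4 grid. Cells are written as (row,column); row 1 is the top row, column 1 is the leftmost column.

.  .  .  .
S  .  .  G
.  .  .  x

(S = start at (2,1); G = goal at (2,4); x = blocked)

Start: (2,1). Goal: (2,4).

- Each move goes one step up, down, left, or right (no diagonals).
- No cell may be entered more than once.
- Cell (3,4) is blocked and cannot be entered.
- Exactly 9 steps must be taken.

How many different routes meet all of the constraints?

Need simple routes of exactly 9 moves from (2,1) to (2,4) (Manhattan distance 3, so 3 moves are spent on a detour and 3 undoing it).
Enumerating: (2,1) (1,1) (1,2) (2,2) (3,2) (3,3) (2,3) (1,3) (1,4) (2,4) | (2,1) (3,1) (3,2) (3,3) (2,3) (2,2) (1,2) (1,3) (1,4) (2,4).
That gives 2 routes.

2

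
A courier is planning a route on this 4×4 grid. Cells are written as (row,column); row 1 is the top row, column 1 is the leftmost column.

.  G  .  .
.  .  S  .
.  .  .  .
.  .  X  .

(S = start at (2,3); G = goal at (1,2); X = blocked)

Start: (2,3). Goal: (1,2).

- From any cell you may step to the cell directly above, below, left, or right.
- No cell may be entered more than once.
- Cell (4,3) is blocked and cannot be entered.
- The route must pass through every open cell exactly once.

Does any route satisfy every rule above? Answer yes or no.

Cell (4,4) has only one open neighbour but is neither the start nor the goal, so a Hamiltonian route would have to both enter and leave it through the same neighbour — impossible without revisiting.

no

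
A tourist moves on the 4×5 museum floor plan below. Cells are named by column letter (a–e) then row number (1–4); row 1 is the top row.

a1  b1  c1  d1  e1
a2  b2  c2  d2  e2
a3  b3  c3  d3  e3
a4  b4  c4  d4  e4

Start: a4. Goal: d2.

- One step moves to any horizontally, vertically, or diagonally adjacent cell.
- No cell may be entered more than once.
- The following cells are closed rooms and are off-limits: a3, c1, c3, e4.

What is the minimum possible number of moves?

3

With diagonal moves allowed, the Chebyshev distance max(|Δrow|,|Δcol|) from a4 to d2 is 3, so at least 3 moves are needed.
A route of 3 moves achieves this: a4 → b3 → c2 → d2.
Since 3 matches the lower bound, it is optimal.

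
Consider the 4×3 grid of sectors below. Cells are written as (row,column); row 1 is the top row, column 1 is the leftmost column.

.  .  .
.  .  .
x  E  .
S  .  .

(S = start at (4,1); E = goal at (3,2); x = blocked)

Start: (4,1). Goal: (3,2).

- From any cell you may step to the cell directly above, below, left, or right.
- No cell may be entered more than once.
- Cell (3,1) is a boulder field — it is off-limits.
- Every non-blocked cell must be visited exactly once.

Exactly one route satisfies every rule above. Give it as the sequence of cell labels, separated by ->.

Need to visit all 11 open cells exactly once, starting at (4,1) and ending at (3,2).
Cell (2,1) has only two open neighbours ((1,1) and (2,2)), so the path must pass straight through it: one of those is the cell it's entered from and the other is where it exits.
Route from (4,1): 2× right (reaching (4,3)), 3× up (reaching (1,3)), 2× left (reaching (1,1)), down to (2,1), right to (2,2), down to (3,2) — 10 moves in all.
Check: all 11 open cells covered.

(4,1) -> (4,2) -> (4,3) -> (3,3) -> (2,3) -> (1,3) -> (1,2) -> (1,1) -> (2,1) -> (2,2) -> (3,2)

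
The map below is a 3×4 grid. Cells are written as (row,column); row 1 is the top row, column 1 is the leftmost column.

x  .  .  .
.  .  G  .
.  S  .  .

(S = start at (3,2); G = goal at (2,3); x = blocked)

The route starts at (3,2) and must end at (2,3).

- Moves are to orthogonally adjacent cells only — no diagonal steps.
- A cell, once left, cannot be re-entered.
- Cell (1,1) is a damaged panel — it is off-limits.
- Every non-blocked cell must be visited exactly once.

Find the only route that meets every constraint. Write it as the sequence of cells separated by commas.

Need to visit all 11 open cells exactly once, starting at (3,2) and ending at (2,3).
Cell (1,4) has only two open neighbours ((2,4) and (1,3)), so the path must pass straight through it: one of those is the cell it's entered from and the other is where it exits.
Route from (3,2): left 1 to (3,1), up 1 to (2,1), right 1 to (2,2), up 1 to (1,2), right 2 to (1,4), down 2 to (3,4), left 1 to (3,3), up 1 to (2,3) — 10 moves in all.
Check: all 11 open cells covered.

(3,2), (3,1), (2,1), (2,2), (1,2), (1,3), (1,4), (2,4), (3,4), (3,3), (2,3)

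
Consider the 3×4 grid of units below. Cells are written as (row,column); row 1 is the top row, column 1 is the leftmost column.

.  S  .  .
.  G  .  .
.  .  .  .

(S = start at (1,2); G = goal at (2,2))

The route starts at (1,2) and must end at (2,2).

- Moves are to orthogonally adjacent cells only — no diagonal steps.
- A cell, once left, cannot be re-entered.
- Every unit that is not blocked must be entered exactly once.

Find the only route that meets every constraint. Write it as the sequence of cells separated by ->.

(1,2) -> (1,1) -> (2,1) -> (3,1) -> (3,2) -> (3,3) -> (3,4) -> (2,4) -> (1,4) -> (1,3) -> (2,3) -> (2,2)

Need to visit all 12 open cells exactly once, starting at (1,2) and ending at (2,2).
Cell (1,1) has only two open neighbours ((2,1) and (1,2)), so the path must pass straight through it: one of those is the cell it's entered from and the other is where it exits.
Route from (1,2): left to (1,1), 2× down (reaching (3,1)), 3× right (reaching (3,4)), 2× up (reaching (1,4)), left to (1,3), down to (2,3), left to (2,2) — 11 moves in all.
Check: all 12 open cells covered.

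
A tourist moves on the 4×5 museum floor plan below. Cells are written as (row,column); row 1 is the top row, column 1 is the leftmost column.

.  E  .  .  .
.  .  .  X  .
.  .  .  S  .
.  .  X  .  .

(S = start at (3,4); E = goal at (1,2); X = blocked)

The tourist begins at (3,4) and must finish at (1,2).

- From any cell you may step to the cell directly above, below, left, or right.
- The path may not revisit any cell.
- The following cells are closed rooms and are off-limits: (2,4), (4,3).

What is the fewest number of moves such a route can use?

4

The Manhattan distance from (3,4) to (1,2) is |3−1| + |4−2| = 4, so at least 4 moves are needed.
A route of 4 moves achieves this: (3,4) → (3,3) → (2,3) → (1,3) → (1,2).
Since 4 matches the lower bound, it is optimal.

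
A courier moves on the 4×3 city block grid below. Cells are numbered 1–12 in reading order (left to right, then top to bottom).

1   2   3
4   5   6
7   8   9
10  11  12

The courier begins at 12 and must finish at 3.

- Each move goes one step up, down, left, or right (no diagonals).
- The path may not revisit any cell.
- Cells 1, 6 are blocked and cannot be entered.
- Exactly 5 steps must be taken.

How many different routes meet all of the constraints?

Need simple routes of exactly 5 moves from 12 to 3 (Manhattan distance 3, so 1 moves are spent on a detour and 1 undoing it).
Enumerating: 12 9 8 5 2 3 | 12 11 8 5 2 3.
That gives 2 routes.

2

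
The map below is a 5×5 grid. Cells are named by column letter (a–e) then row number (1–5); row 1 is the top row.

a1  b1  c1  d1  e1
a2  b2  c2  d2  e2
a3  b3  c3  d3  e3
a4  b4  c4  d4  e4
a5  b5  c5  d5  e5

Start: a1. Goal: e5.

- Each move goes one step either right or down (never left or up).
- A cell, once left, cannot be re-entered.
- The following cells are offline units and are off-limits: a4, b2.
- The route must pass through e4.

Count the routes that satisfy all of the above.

14

A right/down-only route from a1 to e5 makes exactly 4 down-moves and 4 right-moves in some order.
With no other constraints that would be C(8,4) = 70 routes.
Split at e4 and multiply the segment counts (each segment already excludes blocked cells): a1→e4: 14; e4→e5: 1; product = 14.
That gives 14 routes.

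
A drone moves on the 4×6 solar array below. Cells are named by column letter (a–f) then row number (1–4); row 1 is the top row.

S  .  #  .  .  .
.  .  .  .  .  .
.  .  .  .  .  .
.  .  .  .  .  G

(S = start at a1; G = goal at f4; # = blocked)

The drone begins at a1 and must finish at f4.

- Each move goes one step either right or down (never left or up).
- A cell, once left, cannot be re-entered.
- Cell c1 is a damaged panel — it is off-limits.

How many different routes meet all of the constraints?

36

A right/down-only route from a1 to f4 makes exactly 3 down-moves and 5 right-moves in some order.
With no other constraints that would be C(8,3) = 56 routes.
Subtract routes through each blocked cell (inclusion–exclusion for overlaps): − through c1: 20 → 36.
That gives 36 routes.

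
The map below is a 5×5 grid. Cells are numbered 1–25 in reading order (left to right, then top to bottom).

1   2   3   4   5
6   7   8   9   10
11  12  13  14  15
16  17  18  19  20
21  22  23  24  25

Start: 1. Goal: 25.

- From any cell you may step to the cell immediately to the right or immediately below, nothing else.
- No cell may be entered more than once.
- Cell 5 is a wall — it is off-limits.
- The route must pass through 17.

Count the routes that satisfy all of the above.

16

A right/down-only route from 1 to 25 makes exactly 4 down-moves and 4 right-moves in some order.
With no other constraints that would be C(8,4) = 70 routes.
Split at 17 and multiply the segment counts (each segment already excludes blocked cells): 1→17: 4; 17→25: 4; product = 16.
That gives 16 routes.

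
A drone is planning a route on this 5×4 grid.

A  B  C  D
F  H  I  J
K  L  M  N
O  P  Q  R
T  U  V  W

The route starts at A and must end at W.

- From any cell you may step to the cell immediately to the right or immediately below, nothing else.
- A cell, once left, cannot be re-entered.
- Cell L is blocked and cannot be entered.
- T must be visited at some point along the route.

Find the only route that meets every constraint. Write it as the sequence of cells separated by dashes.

A - F - K - O - T - U - V - W

Moves only go right or down, so the column and row indices never decrease.
Route from A: down 4 to T, right 3 to W — 7 moves in all.
Check: all required cells visited.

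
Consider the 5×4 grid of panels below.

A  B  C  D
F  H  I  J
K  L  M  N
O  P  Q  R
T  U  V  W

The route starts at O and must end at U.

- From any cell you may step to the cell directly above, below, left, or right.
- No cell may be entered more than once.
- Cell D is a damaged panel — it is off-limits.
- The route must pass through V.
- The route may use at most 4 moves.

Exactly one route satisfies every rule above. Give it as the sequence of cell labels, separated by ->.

O -> P -> Q -> V -> U

The budget equals the shortest possible length, so every move has to be on a shortest route through the required cells.
Route from O: 2× right (reaching Q), down to V, left to U — 4 moves in all.
Check: all required cells visited; 4 ≤ 4 moves.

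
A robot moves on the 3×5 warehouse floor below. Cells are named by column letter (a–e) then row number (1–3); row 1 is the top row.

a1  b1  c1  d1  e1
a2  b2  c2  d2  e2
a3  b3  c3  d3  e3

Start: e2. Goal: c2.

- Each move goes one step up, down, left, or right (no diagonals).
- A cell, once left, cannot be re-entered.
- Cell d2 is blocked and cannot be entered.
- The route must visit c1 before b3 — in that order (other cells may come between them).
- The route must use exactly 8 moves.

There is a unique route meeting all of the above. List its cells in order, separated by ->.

e2 -> e1 -> d1 -> c1 -> b1 -> b2 -> b3 -> c3 -> c2

The waypoints must appear in the order c1, b3, with no cell reused.
Route from e2: up 1 to e1, left 3 to b1, down 2 to b3, right 1 to c3, up 1 to c2 — 8 moves in all.
Check: order respected (c1 at step 3, b3 at step 6); 8 moves as required.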